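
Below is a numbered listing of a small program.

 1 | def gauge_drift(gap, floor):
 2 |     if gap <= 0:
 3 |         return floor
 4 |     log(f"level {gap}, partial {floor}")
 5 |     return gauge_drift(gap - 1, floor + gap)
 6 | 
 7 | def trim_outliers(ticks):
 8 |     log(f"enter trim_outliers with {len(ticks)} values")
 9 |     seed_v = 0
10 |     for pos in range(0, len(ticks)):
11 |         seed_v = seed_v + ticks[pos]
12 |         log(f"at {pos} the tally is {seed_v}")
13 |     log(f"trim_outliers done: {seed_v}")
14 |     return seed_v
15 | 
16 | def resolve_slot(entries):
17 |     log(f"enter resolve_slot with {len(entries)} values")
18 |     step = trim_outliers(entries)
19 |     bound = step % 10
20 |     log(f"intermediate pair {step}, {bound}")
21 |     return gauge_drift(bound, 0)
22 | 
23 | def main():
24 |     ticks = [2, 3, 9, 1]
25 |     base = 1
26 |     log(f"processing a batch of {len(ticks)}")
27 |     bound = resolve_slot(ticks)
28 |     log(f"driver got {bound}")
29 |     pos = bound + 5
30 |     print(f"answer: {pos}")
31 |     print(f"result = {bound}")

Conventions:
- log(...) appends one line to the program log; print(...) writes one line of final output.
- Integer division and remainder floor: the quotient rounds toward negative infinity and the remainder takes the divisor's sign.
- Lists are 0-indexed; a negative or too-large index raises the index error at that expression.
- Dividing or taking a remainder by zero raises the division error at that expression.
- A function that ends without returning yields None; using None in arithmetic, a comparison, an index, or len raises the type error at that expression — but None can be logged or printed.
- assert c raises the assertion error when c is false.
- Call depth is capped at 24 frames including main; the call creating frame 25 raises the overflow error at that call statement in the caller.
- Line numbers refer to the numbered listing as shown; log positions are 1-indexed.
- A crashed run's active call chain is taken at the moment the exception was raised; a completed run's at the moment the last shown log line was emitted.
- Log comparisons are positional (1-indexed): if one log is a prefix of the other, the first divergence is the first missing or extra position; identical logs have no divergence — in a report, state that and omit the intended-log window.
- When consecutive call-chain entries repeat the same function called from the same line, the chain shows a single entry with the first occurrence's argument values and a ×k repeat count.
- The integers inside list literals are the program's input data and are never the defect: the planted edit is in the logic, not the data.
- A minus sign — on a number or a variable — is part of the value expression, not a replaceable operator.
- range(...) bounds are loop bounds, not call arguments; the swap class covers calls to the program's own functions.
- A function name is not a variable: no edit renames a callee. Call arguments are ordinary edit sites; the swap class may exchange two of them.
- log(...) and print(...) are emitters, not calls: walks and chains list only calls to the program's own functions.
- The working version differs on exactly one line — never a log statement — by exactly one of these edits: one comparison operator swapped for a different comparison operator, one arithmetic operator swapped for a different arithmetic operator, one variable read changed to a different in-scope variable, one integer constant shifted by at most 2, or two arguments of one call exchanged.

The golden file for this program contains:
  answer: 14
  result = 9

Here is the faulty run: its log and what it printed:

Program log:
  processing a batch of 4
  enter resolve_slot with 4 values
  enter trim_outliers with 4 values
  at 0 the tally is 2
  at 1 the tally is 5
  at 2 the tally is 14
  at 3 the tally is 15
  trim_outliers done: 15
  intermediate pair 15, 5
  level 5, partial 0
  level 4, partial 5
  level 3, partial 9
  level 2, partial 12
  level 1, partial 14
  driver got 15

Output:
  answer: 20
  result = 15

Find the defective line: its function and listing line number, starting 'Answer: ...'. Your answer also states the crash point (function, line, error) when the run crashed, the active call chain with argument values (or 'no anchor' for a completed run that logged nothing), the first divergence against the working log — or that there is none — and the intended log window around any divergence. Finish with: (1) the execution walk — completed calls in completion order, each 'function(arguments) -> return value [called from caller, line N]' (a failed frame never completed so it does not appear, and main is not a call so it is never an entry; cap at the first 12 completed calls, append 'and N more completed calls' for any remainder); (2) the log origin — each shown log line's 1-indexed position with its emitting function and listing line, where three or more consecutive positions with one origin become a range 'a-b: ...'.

Answer: the defect is in gauge_drift at line 5.
Key fact: At log position 11 the runs split — shown 'level 4, partial 5', but the working version logs 'level 3, partial 5'.
Call chain: main.
First divergence: position 11 — shown 'level 4, partial 5', intended 'level 3, partial 5'.
Intended log window:
  9: intermediate pair 15, 5
  10: level 5, partial 0
  11: level 3, partial 5
  12: level 1, partial 8
Execution walk:
  trim_outliers([2, 3, 9, 1]) -> 15  [called from resolve_slot, line 18]
  gauge_drift(0, 15) -> 15  [called from gauge_drift, line 5]
  gauge_drift(1, 14) -> 15  [called from gauge_drift, line 5]
  gauge_drift(2, 12) -> 15  [called from gauge_drift, line 5]
  gauge_drift(3, 9) -> 15  [called from gauge_drift, line 5]
  gauge_drift(4, 5) -> 15  [called from gauge_drift, line 5]
  gauge_drift(5, 0) -> 15  [called from resolve_slot, line 21]
  resolve_slot([2, 3, 9, 1]) -> 15  [called from main, line 27]
Log origins:
  1 — main, line 26
  2 — resolve_slot, line 17
  3 — trim_outliers, line 8
  4-7 — trim_outliers, line 12
  8 — trim_outliers, line 13
  9 — resolve_slot, line 20
  10-14 — gauge_drift, line 4
  15 — main, line 28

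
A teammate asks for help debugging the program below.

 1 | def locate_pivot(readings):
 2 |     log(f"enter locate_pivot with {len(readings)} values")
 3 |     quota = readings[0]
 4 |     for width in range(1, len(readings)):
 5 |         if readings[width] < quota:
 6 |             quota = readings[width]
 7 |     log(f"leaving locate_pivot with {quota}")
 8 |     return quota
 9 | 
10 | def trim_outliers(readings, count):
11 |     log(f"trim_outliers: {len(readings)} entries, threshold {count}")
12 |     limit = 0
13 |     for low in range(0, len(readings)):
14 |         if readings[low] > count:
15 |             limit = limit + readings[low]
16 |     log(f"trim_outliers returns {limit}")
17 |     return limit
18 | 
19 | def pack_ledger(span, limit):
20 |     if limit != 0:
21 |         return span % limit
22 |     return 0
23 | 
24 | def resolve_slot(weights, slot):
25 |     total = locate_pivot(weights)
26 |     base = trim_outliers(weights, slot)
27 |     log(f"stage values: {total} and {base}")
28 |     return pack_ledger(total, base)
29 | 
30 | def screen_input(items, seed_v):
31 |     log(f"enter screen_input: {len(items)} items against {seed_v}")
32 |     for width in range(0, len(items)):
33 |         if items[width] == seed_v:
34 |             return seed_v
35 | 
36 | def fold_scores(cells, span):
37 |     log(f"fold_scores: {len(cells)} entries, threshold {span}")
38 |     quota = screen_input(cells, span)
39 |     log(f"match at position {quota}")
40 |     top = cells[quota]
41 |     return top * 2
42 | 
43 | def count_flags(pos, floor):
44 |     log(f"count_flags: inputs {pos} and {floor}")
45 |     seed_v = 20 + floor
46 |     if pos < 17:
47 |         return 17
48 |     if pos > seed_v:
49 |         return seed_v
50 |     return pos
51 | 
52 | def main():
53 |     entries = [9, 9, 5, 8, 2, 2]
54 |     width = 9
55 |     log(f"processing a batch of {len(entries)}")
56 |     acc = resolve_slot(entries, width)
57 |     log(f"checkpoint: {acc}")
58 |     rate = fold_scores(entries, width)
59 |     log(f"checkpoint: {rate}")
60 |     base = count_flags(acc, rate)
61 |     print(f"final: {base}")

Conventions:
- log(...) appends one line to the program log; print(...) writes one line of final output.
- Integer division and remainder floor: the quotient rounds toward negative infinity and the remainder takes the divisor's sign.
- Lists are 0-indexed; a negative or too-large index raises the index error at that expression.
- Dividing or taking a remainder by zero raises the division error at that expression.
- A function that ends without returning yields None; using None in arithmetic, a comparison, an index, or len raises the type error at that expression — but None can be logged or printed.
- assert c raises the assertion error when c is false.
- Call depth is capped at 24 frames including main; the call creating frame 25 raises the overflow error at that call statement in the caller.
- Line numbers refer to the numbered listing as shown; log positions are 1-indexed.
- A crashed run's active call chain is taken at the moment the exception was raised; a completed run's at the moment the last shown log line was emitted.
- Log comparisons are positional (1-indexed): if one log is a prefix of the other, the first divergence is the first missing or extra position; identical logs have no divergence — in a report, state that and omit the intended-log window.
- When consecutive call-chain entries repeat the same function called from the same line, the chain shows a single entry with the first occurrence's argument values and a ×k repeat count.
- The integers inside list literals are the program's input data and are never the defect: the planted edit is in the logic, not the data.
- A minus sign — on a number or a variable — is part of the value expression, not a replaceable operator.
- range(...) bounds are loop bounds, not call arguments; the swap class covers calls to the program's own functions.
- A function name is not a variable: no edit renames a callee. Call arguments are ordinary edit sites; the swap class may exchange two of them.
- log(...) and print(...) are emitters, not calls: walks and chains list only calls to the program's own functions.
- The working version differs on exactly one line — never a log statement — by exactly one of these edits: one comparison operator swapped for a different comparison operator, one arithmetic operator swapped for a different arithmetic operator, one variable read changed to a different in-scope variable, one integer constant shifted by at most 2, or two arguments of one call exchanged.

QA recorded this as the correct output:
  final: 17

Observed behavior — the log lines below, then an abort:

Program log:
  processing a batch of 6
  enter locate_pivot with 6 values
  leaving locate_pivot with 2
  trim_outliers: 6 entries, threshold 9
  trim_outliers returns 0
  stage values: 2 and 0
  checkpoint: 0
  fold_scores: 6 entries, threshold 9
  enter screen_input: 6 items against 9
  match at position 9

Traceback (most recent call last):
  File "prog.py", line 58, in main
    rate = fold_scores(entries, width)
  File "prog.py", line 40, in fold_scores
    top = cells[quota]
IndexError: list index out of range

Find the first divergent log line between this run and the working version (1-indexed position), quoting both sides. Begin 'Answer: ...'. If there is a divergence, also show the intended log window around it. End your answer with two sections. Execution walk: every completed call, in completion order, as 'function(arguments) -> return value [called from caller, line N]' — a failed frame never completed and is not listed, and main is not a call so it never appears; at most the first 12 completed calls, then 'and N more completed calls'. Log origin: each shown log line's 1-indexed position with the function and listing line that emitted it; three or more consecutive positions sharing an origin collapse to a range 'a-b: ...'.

Answer: position 10 — the shown line 'match at position 9' should read 'match at position 0'.
Intended log window:
  8: fold_scores: 6 entries, threshold 9
  9: enter screen_input: 6 items against 9
  10: match at position 0
  11: checkpoint: 18
Execution walk:
  locate_pivot([9, 9, 5, 8, 2, 2]) -> 2  [called from resolve_slot, line 25]
  trim_outliers([9, 9, 5, 8, 2, 2], 9) -> 0  [called from resolve_slot, line 26]
  pack_ledger(2, 0) -> 0  [called from resolve_slot, line 28]
  resolve_slot([9, 9, 5, 8, 2, 2], 9) -> 0  [called from main, line 56]
  screen_input([9, 9, 5, 8, 2, 2], 9) -> 9  [called from fold_scores, line 38]
Log origin:
  1 — main, line 55
  2 — locate_pivot, line 2
  3 — locate_pivot, line 7
  4 — trim_outliers, line 11
  5 — trim_outliers, line 16
  6 — resolve_slot, line 27
  7 — main, line 57
  8 — fold_scores, line 37
  9 — screen_input, line 31
  10 — fold_scores, line 39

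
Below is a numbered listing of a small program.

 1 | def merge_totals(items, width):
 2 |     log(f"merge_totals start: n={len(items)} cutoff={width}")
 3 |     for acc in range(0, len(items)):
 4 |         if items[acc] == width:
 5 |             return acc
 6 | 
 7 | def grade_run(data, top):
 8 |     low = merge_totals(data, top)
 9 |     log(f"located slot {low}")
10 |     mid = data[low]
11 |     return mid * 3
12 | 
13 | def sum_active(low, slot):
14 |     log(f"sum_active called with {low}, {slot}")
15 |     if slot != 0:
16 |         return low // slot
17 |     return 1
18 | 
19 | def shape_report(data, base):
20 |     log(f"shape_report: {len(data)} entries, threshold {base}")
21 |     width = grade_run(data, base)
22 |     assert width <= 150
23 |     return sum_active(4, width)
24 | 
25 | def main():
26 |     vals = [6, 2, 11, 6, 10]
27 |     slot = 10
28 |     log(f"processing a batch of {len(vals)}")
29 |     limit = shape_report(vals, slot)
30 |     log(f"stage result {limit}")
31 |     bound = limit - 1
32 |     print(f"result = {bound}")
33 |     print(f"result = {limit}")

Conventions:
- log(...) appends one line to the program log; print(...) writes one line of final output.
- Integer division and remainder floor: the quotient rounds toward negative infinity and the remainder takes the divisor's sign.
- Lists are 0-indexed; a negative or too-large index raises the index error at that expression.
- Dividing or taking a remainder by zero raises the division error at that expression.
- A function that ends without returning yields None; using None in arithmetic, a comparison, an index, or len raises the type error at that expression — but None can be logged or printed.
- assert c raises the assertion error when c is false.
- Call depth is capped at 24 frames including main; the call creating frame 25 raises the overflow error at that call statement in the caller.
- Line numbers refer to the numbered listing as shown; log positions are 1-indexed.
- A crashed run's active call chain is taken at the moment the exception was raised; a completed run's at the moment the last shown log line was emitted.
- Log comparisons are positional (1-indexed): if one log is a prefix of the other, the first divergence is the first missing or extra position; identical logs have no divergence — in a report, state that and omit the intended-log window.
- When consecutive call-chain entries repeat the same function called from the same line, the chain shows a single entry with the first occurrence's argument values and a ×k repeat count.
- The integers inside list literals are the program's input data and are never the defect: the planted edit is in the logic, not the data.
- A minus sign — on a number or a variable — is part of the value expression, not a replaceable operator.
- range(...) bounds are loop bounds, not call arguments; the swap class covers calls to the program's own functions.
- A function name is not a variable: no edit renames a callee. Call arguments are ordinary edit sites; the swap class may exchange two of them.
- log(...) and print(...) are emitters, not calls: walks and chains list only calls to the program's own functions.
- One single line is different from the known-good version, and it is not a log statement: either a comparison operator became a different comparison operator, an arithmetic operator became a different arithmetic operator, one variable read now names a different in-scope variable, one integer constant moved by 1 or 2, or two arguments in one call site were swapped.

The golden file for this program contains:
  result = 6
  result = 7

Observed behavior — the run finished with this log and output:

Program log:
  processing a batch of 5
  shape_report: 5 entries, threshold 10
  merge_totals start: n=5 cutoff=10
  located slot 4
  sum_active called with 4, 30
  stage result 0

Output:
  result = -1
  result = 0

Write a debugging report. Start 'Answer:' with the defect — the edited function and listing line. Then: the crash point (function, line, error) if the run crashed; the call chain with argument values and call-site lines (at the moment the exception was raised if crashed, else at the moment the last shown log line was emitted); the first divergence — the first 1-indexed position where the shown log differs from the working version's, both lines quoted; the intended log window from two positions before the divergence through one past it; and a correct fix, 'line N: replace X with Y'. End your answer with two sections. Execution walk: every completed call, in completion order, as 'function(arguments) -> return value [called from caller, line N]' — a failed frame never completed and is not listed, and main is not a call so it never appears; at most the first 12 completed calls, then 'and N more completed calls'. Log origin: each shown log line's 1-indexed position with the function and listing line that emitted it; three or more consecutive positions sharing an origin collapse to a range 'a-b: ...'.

Answer: the defect is in shape_report at line 23.
Key fact: At log position 5 the runs split — shown 'sum_active called with 4, 30', but the working version logs 'sum_active called with 30, 4'.
Call chain: main.
First divergence: position 5; shown 'sum_active called with 4, 30' vs intended 'sum_active called with 30, 4'.
Intended log window:
  3: merge_totals start: n=5 cutoff=10
  4: located slot 4
  5: sum_active called with 30, 4
  6: stage result 7
Execution walk:
  merge_totals([6, 2, 11, 6, 10], 10) -> 4  [called from grade_run, line 8]
  grade_run([6, 2, 11, 6, 10], 10) -> 30  [called from shape_report, line 21]
  sum_active(4, 30) -> 0  [called from shape_report, line 23]
  shape_report([6, 2, 11, 6, 10], 10) -> 0  [called from main, line 29]
Log line origins:
  1 — main, line 28
  2 — shape_report, line 20
  3 — merge_totals, line 2
  4 — grade_run, line 9
  5 — sum_active, line 14
  6 — main, line 30
A correct fix: line 23: replace `sum_active(4, width)` with `sum_active(width, 4)`.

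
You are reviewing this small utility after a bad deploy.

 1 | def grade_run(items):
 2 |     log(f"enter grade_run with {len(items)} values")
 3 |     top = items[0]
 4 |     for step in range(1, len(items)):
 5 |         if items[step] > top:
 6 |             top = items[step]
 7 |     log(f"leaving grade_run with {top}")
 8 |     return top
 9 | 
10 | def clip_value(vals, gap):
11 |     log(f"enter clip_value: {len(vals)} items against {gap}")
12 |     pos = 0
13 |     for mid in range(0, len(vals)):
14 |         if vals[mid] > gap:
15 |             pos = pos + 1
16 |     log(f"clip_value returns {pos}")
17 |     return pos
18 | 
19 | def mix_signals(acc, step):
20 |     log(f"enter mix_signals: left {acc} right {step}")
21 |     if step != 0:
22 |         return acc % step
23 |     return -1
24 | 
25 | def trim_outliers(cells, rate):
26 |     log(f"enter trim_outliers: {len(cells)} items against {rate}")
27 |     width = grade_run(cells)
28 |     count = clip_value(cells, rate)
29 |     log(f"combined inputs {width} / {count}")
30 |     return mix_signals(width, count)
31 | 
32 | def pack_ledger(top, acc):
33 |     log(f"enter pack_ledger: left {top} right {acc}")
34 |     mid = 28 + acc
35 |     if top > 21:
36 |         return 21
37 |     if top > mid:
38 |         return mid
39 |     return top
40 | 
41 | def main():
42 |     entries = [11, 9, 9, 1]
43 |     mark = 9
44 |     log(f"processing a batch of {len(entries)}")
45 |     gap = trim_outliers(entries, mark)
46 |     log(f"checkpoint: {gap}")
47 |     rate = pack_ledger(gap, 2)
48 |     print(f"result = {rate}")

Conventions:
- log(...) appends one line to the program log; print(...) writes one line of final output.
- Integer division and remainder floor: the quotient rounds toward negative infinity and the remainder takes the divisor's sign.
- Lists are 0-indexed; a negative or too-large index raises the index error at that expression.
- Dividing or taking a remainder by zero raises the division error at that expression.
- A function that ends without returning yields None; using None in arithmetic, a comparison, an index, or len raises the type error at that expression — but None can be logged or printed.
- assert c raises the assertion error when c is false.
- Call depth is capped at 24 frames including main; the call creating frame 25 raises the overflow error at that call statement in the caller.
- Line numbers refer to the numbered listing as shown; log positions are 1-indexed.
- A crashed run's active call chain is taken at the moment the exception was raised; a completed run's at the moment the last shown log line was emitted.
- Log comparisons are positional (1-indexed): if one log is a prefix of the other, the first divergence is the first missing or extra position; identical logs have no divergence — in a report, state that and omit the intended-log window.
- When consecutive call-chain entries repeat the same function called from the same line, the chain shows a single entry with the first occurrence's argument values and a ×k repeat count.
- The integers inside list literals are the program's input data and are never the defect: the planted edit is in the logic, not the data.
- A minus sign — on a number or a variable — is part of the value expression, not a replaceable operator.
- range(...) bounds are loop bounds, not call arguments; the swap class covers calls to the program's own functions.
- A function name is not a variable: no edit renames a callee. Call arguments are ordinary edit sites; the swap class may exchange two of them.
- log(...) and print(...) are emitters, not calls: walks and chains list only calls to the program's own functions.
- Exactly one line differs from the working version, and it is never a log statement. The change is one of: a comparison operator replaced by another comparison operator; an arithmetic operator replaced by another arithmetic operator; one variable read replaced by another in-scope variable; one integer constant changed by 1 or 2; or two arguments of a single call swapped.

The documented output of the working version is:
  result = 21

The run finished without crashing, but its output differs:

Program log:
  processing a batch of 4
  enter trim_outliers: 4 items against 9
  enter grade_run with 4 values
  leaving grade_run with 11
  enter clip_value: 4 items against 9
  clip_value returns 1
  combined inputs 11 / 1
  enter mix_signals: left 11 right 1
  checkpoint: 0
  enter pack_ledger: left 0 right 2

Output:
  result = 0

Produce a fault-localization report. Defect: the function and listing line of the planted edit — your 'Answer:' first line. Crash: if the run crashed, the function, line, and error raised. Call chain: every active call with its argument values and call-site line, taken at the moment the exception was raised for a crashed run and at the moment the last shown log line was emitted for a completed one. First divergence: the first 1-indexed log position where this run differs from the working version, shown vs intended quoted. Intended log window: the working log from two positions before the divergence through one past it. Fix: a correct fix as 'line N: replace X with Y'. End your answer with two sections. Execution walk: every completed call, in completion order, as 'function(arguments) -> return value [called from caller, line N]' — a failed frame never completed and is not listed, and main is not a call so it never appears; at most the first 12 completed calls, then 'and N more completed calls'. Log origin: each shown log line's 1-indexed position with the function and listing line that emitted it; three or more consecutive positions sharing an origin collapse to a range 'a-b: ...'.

Answer: the defect is in pack_ledger at line 35.
The tell: Log streams are identical — the defect surfaces only in the printed output.
Call chain: main -> pack_ledger(0, 2) (called at line 47).
First divergence: none; the two logs match at every position.
Execution walk:
  grade_run([11, 9, 9, 1]) -> 11  [called from trim_outliers, line 27]
  clip_value([11, 9, 9, 1], 9) -> 1  [called from trim_outliers, line 28]
  mix_signals(11, 1) -> 0  [called from trim_outliers, line 30]
  trim_outliers([11, 9, 9, 1], 9) -> 0  [called from main, line 45]
  pack_ledger(0, 2) -> 0  [called from main, line 47]
Log line origins:
  1: from main, line 44
  2: from trim_outliers, line 26
  3: from grade_run, line 2
  4: from grade_run, line 7
  5: from clip_value, line 11
  6: from clip_value, line 16
  7: from trim_outliers, line 29
  8: from mix_signals, line 20
  9: from main, line 46
  10: from pack_ledger, line 33
A correct fix: line 35: replace `>` with `<`.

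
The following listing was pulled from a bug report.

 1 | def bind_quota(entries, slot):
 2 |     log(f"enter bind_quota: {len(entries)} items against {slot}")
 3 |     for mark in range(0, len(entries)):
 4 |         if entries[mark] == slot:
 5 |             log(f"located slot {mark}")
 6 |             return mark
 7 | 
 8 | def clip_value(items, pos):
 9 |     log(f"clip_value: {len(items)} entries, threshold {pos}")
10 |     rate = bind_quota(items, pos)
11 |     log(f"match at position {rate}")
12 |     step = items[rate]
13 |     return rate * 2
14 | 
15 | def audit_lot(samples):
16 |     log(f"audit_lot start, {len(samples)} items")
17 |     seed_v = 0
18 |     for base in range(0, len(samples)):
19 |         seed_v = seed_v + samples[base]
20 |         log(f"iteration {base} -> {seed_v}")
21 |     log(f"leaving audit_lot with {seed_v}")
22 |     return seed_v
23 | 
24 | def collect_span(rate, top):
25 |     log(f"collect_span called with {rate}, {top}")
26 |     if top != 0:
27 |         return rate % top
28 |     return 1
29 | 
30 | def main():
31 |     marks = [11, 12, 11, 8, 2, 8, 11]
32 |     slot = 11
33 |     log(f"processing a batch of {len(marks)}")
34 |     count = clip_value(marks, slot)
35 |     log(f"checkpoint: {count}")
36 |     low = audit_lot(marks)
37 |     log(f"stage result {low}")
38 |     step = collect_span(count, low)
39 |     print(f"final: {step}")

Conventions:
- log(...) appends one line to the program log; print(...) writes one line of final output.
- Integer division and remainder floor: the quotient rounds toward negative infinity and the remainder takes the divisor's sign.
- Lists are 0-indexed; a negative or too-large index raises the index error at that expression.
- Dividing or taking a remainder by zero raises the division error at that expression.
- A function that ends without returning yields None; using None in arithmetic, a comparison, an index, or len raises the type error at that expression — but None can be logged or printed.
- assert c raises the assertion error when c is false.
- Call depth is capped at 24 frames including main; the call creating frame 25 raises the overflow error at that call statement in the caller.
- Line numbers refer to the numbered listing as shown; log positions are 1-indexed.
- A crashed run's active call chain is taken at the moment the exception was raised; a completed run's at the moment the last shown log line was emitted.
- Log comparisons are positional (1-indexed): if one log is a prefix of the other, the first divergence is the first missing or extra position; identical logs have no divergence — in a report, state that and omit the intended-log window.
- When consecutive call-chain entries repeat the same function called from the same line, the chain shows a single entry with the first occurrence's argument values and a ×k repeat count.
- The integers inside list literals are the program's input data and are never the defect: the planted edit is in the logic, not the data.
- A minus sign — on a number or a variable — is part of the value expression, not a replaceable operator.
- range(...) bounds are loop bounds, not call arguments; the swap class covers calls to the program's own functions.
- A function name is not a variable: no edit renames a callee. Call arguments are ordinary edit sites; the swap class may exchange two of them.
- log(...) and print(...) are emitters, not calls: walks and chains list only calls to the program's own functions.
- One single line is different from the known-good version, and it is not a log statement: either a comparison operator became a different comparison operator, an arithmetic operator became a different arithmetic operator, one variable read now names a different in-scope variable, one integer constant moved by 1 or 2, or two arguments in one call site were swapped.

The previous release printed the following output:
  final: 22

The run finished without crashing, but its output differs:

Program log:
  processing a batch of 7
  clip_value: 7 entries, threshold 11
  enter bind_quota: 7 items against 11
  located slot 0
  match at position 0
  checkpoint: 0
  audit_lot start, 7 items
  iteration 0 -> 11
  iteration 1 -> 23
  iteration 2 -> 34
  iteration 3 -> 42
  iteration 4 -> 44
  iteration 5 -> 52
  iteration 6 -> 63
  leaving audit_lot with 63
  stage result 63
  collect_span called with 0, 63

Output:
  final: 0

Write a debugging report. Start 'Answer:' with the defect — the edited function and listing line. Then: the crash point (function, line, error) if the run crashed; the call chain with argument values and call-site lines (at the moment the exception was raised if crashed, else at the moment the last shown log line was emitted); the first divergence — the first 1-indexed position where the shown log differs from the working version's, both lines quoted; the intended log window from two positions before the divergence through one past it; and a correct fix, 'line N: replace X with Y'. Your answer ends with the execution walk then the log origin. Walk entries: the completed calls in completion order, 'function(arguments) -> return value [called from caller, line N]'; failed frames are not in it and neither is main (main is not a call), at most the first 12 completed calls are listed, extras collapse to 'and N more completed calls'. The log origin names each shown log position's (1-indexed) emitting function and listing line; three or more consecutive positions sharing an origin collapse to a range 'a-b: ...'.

Answer: the defect is in clip_value at line 13.
Core observation: Position 6 is the first bad log line: 'checkpoint: 0' should read 'checkpoint: 22'.
Call chain: main -> collect_span(0, 63) (called at line 38).
First divergence: position 6; shown 'checkpoint: 0' vs intended 'checkpoint: 22'.
Intended log window:
  4: located slot 0
  5: match at position 0
  6: checkpoint: 22
  7: audit_lot start, 7 items
Execution walk:
  bind_quota([11, 12, 11, 8, 2, 8, 11], 11) -> 0  [called from clip_value, line 10]
  clip_value([11, 12, 11, 8, 2, 8, 11], 11) -> 0  [called from main, line 34]
  audit_lot([11, 12, 11, 8, 2, 8, 11]) -> 63  [called from main, line 36]
  collect_span(0, 63) -> 0  [called from main, line 38]
Log origins:
  1: from main, line 33
  2: from clip_value, line 9
  3: from bind_quota, line 2
  4: from bind_quota, line 5
  5: from clip_value, line 11
  6: from main, line 35
  7: from audit_lot, line 16
  8-14: from audit_lot, line 20
  15: from audit_lot, line 21
  16: from main, line 37
  17: from collect_span, line 25
A correct fix: line 13: replace `rate` with `step`.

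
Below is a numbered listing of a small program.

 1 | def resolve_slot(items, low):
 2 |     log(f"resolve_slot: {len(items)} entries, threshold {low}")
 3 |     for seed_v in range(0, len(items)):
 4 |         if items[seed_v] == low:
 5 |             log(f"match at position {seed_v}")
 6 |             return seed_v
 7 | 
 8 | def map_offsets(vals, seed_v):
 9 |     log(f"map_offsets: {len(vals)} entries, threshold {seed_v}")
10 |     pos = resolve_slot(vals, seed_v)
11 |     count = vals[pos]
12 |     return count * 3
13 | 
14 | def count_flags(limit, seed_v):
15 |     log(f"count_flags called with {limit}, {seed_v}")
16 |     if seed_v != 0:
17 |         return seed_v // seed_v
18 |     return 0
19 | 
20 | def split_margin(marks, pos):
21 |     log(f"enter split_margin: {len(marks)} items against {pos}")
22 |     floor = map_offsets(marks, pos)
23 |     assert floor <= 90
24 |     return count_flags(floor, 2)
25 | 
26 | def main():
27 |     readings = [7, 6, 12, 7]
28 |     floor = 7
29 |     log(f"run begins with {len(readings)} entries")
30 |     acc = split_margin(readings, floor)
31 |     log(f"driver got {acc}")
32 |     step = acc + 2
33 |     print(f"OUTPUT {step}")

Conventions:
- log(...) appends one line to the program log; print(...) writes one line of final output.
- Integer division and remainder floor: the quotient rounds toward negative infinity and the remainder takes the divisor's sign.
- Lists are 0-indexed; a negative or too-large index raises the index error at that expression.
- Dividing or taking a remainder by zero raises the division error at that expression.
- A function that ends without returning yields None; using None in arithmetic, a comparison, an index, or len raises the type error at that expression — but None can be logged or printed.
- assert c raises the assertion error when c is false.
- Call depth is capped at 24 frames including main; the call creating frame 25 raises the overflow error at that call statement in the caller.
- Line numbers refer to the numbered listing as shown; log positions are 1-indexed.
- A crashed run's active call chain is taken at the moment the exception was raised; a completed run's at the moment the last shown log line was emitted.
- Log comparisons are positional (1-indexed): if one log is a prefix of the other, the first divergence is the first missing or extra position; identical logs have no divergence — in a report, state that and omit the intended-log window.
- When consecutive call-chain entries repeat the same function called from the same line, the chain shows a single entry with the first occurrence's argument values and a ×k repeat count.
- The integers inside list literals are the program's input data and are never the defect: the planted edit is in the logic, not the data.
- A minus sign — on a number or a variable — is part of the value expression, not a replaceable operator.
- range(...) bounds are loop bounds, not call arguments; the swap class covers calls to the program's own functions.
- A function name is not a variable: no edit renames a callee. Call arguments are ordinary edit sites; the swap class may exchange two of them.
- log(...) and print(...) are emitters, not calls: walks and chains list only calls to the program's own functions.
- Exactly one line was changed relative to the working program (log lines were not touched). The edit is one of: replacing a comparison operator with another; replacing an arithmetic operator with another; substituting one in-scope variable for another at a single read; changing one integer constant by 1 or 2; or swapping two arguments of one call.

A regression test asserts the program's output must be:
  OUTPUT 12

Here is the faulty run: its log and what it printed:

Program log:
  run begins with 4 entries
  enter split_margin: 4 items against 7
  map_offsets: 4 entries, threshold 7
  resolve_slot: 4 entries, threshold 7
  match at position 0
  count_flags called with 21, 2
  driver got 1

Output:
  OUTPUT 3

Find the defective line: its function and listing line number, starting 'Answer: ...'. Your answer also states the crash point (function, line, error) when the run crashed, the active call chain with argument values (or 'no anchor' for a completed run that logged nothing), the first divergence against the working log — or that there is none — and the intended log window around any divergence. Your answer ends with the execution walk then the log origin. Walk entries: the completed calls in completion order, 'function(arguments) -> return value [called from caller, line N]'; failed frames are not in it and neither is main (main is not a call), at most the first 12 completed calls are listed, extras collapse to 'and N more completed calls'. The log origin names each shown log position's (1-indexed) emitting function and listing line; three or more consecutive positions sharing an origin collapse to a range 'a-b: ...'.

Answer: the defect is in count_flags at line 17.
Core observation: Log line 7 is where behavior first shows: 'driver got 1' appears instead of 'driver got 10'.
Call chain: main.
First divergence: position 7 — the shown line 'driver got 1' should read 'driver got 10'.
Intended log window:
  5: match at position 0
  6: count_flags called with 21, 2
  7: driver got 10
Execution walk:
  resolve_slot([7, 6, 12, 7], 7) -> 0  [called from map_offsets, line 10]
  map_offsets([7, 6, 12, 7], 7) -> 21  [called from split_margin, line 22]
  count_flags(21, 2) -> 1  [called from split_margin, line 24]
  split_margin([7, 6, 12, 7], 7) -> 1  [called from main, line 30]
Origin of each log line:
  1: logged in main at line 29
  2: logged in split_margin at line 21
  3: logged in map_offsets at line 9
  4: logged in resolve_slot at line 2
  5: logged in resolve_slot at line 5
  6: logged in count_flags at line 15
  7: logged in main at line 31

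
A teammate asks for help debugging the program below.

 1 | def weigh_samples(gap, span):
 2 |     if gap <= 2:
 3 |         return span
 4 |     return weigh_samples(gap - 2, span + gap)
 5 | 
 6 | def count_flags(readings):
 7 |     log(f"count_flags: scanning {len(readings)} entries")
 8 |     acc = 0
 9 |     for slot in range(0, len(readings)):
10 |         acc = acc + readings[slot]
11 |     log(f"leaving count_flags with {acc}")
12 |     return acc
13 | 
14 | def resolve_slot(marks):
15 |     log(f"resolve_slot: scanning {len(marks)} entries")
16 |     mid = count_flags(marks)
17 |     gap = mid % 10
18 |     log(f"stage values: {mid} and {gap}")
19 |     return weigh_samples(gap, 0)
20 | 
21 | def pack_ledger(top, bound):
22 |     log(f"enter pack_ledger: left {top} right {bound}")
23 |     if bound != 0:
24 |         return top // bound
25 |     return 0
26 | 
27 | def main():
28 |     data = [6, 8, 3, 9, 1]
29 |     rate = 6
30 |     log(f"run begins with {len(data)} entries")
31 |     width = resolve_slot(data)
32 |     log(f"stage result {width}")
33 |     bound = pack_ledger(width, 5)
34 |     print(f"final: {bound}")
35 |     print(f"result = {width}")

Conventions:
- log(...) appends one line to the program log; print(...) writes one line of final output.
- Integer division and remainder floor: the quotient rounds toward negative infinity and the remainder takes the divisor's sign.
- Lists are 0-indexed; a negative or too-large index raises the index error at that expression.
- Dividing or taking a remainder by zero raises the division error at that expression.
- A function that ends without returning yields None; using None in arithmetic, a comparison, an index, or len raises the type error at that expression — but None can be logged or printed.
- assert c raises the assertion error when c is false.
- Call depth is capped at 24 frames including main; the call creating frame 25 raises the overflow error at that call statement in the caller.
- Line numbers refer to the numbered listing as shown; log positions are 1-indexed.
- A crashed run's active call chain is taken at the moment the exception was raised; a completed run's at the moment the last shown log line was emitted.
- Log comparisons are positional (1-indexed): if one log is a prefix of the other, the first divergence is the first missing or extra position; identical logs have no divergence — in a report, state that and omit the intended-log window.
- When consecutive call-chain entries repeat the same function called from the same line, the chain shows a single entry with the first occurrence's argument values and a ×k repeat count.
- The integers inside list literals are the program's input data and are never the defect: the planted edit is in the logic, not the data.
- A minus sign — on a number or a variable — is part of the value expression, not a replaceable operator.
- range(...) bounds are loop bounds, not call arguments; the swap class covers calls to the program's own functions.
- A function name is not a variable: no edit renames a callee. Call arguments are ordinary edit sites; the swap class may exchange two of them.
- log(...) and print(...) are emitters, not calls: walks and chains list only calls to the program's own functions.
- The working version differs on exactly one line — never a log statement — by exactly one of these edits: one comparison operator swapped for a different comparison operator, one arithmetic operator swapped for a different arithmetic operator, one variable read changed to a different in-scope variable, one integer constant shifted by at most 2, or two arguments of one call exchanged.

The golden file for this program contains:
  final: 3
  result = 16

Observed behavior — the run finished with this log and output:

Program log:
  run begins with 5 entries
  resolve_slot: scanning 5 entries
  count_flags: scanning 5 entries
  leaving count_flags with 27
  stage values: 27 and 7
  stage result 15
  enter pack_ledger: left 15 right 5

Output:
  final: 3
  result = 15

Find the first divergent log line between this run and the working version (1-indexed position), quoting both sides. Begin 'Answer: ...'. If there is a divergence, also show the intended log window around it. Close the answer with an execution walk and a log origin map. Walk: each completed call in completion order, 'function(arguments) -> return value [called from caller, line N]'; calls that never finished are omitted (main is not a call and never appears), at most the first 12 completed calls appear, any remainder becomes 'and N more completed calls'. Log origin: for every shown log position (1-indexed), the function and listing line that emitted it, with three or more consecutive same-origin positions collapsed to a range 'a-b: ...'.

Answer: position 6 — the shown line 'stage result 15' should read 'stage result 16'.
Intended log window:
  4: leaving count_flags with 27
  5: stage values: 27 and 7
  6: stage result 16
  7: enter pack_ledger: left 16 right 5
Execution walk:
  count_flags([6, 8, 3, 9, 1]) -> 27  [called from resolve_slot, line 16]
  weigh_samples(1, 15) -> 15  [called from weigh_samples, line 4]
  weigh_samples(3, 12) -> 15  [called from weigh_samples, line 4]
  weigh_samples(5, 7) -> 15  [called from weigh_samples, line 4]
  weigh_samples(7, 0) -> 15  [called from resolve_slot, line 19]
  resolve_slot([6, 8, 3, 9, 1]) -> 15  [called from main, line 31]
  pack_ledger(15, 5) -> 3  [called from main, line 33]
Log origins:
  1: from main, line 30
  2: from resolve_slot, line 15
  3: from count_flags, line 7
  4: from count_flags, line 11
  5: from resolve_slot, line 18
  6: from main, line 32
  7: from pack_ledger, line 22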